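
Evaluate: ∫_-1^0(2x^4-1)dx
Step 1: Find antiderivative F(x)=(2/5)x^5 - x
Step 2: F(0) - F(-1)=0 - (3/5)=-3/5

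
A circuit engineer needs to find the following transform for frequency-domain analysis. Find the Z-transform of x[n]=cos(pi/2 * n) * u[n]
Z{cos(w0 * n) * u[n]} = z(z - cos(w0))/(z^2-2z * cos(w0)+1)
With w0 = pi/2: X(z) = z(z - cos(pi/2))/(z^2-2z * cos(pi/2)+1)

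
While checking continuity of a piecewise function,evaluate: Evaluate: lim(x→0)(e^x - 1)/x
L'Hôpital (0/0): lim e^x/1 = 1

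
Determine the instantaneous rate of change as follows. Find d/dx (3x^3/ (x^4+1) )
Quotient rule: (f/g)'=(f'g - fg')/g²
f=3x^3, f'=9x^2
g=x^4 + 1, g'=4x^3

Answer: (9x^2·(x^4 + 1) - 12x^6)/(x^4 + 1)²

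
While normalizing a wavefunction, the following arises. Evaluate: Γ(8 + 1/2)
Γ(n + 1/2)=(2n)!√π/(4^n·n!)
=20922789888000√π/(65536·40320)=(2027025/256)·√π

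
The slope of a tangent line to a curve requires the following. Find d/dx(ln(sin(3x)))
Chain rule: d/dx[ln(u)]=u'/u where u=sin(3x)
u'=3cos(3x)

Answer: (3cos(3x))/(sin(3x))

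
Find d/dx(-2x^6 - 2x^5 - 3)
Power rule: d/dx(ax^n)=n·a·x^(n-1)
Term by term: -12·x^5 - 10·x^4

Answer: -12x^5 - 10x^4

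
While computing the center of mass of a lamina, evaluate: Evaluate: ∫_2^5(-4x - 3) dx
Step 1: Find antiderivative F(x) = -2x^2 - 3x
Step 2: F(5) - F(2) = -65 - (-14) = -51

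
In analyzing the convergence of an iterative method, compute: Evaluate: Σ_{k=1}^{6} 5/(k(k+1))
Partial fractions: 5/(k(k+1))=5/k - 5/(k+1)
Telescoping sum: 5(1-1/7)=5·6/7

Answer: 30/7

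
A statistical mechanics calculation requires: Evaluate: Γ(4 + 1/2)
Γ(n + 1/2) = (2n)!√π/(4^n·n!)
= 40320√π/(256·24) = (105/16)·√π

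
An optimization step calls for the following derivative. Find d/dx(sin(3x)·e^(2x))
Product rule: (fg)' = f'g+fg'
f = sin(3x), f' = 3·cos(3x)
g = e^(2x), g' = 2·e^(2x)

Answer: 3·cos(3x)·e^(2x)+2·sin(3x)·e^(2x)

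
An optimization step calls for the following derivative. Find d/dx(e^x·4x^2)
Product rule: (fg)' = f'g+fg'
f = e^x, f' = e^x
g = 4x^2, g' = 8x

Answer: 4·e^x·x^2+8·e^x·x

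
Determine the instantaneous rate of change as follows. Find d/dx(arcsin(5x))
d/dx[arcsin(u)]=u'/√(1-u²), u=5x, u'=5

Answer: 5/√(1-25x²)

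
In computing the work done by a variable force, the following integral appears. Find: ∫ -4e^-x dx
Since d/dx[e^-x] = - e^-x, we get 4e^-x + C

Answer: 4e^-x + C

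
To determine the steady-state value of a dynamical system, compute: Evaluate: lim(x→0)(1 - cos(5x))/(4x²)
Using 1-cos(u) ≈ u²/2 for small u:
(1-cos(5x)) ≈ (5x)²/2 = 25x²/2
So limit = 25/(2·4) = 25/8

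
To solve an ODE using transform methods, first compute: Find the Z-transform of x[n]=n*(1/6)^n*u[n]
Using the property Z{n*a^n*u[n]} = az/(z-a)^2
With a = 1/6: X(z) = (1/6)z/(z - 1/6)^2, |z| > 1/6

Answer: (1/6)z/(z - 1/6)^2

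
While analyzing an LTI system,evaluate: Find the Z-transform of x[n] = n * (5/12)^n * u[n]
Using the property Z{n*a^n*u[n]}=az/(z-a)^2
With a=5/12: X(z)=(5/12)z/(z - 5/12)^2, |z| > 5/12

Answer: (5/12)z/(z - 5/12)^2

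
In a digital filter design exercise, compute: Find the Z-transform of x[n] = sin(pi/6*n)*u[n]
Z{sin(w0*n)*u[n]} = z*sin(w0)/(z^2-2z*cos(w0)+1)
With w0 = pi/6: X(z) = z*sin(pi/6)/(z^2-2z*cos(pi/6)+1)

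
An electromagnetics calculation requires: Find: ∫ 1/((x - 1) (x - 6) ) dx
Partial fractions: 1/((x-1)(x-6)) = A/(x-1)+B/(x-6)
A = -1/5, B = 1/5
∫ [-1/5· 1/(x-1)+1/5· 1/(x-6)] dx
= (1/5)[ln|x-6| - ln|x-1|]+C

Answer: (1/5)·ln|(x-6)/(x-1)|+C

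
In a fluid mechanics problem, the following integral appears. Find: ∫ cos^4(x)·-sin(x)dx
Let u=cos(x), du=-sin(x) dx
∫ u^4 du=u^5/5+C

Answer: cos^5(x)/5+C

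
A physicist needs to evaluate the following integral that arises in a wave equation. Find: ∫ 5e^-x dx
Since d/dx[e^-x]=- e^-x, we get -5e^-x+C

Answer: -5e^-x+C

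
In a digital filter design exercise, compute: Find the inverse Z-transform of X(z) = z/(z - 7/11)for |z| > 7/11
Standard pair: z/(z-a) <-> a^n*u[n] for causal signals
With a = 7/11: x[n] = (7/11)^n*u[n]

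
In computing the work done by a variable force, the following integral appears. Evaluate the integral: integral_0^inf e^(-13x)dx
integral_0^inf e^(-13x) dx=[-1/13*e^(-13x)]_0^inf
=0 - (-1/13)=1/13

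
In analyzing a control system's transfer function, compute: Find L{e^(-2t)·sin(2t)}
First shifting: L{e^(at)f(t)} = F(s-a)
L{sin(2t)} = 2/(s²+4)
Shift: 2/((s+2)²+4)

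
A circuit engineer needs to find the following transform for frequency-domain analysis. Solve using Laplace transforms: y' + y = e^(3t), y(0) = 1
Take L: sY - 1+Y = 1/(s-3)
Y(s+1) = 1/(s-3)+1
Y = 1/((s-3)(s+1))+1/(s+1)
Partial fractions: 1/((s-3)(s+1)) = (1/4)/(s-3) - (1/4)/(s+1)
So Y = (1/4)/(s-3)+(3/4)/(s+1)
Inverse Laplace transform (L^(-1){1/(s-3)} = e^(3t), L^(-1){1/(s+1)} = e^(-t)):

Answer: y(t) = (1/4)·e^(3t)+(3/4)·e^(-t)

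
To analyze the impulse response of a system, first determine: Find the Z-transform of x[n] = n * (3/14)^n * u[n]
Using the property Z{n * a^n * u[n]}=az/(z-a)^2
With a=3/14: X(z)=(3/14)z/(z - 3/14)^2, |z| > 3/14

Answer: (3/14)z/(z - 3/14)^2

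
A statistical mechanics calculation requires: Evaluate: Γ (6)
Γ(n)=(n-1)! for positive integers
Γ(6)=5!=120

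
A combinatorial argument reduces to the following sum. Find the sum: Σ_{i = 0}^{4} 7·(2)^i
Geometric series: S=a(1 - r^n)/(1 - r)
a=7, r=2, n=5
S=7(1 - 32)/-1=217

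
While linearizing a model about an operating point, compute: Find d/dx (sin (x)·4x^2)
Product rule: (fg)'=f'g + fg'
f=sin(x), f'=cos(x)
g=4x^2, g'=8x

Answer: 4·cos(x)·x^2 + 8·sin(x)·x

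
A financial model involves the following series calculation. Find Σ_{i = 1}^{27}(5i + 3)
=5·Σ i + 3·27=5·378 + 81=1971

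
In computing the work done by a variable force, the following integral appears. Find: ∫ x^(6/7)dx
Power rule: ∫ x^(6/7) dx = x^(13/7)/(13/7)+C

Answer: (7/13)·x^(13/7)+C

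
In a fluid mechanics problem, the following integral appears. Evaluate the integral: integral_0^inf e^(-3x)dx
integral_0^inf e^(-3x) dx = [-1/3 * e^(-3x)]_0^inf
= 0 - (-1/3) = 1/3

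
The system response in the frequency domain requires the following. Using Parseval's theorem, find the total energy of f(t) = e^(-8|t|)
Parseval's theorem: E=integral |f(t)|^2 dt=(1/2pi) integral |F(omega)|^2 domega
E=integral_{-inf}^{inf} e^(-16|t|) dt=2*integral_0^inf e^(-16t) dt=2/(2*8)=1/8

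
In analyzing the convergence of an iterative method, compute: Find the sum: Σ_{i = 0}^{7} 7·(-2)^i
Geometric series: S = a(1 - r^n)/(1 - r)
a = 7, r = -2, n = 8
S = 7(1 - 256)/3 = -595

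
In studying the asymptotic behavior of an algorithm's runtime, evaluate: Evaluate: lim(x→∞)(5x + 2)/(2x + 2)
Divide numerator and denominator by x:
lim (5+2/x)/(2+2/x)=5/2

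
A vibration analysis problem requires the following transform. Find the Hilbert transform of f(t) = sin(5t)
The Hilbert transform shifts each frequency component by -pi/2.
H{sin(wt)}=-cos(wt)
With w=5: H{sin(5t)}=-cos(5t)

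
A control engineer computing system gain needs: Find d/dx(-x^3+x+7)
Power rule: d/dx(ax^n)=n·a·x^(n-1)
Term by term: -3·x^2 + 1

Answer: -3x^2 + 1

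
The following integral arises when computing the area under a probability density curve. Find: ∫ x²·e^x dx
Integration by parts twice:
First: u=x², dv=e^x dx => x²e^x - 2∫ xe^x dx
Second: u=x, dv=e^x dx => xe^x - e^x
Combining: x²e^x - 2xe^x+2e^x+C

Answer: e^x(x² - 2x+2)+C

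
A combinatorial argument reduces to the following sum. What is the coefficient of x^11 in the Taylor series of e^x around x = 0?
Taylor series of e^x=Σ x^n/n!
Coefficient of x^11=1/11!=1/39916800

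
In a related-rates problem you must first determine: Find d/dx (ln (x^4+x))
Chain rule: d/dx[ln(u)] = u'/u where u = x^4 + x
u' = 4x^3 + 1

Answer: (4x^3 + 1)/(x^4 + x)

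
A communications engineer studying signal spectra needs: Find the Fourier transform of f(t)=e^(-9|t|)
Using the standard pair: F{e^(-a|t|)} = 2a/(a^2+omega^2)
With a = 9: F(omega) = 18/(81+omega^2)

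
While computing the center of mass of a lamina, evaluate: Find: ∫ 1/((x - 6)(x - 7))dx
Partial fractions: 1/((x-6)(x-7))=A/(x-6) + B/(x-7)
A=-1, B=1
∫ [-1· 1/(x-6) + 1· 1/(x-7)] dx
=(1)[ln|x-7| - ln|x-6|] + C

Answer: ln|(x-7)/(x-6)| + C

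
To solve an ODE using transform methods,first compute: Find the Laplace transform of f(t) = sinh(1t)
L{sinh(at)}=a/(s²-a²)
L{sinh(1t)}=1/(s²-1)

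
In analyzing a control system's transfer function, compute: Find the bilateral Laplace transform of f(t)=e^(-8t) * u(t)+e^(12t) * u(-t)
For e^(-8t)*u(t): L=1/(s+8), Re(s) > -8
For e^(12t)*u(-t): L=-1/(s-12), Re(s) < 12
Combined: F(s)=1/(s+8)-1/(s-12), -8 < Re(s) < 12

Answer: 1/(s+8)-1/(s-12), ROC: -8 < Re(s) < 12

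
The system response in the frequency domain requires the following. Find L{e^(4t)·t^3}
First shifting: L{e^(at)f(t)}=F(s-a)
L{t^3}=6/s^4
Shift s → s-4: 6/(s-4)^4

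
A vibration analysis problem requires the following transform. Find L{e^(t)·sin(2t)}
First shifting: L{e^(at)f(t)} = F(s-a)
L{sin(2t)} = 2/(s² + 4)
Shift: 2/((s-1)² + 4)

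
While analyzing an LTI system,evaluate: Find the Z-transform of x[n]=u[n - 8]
Using the time-shift property: Z{u[n-8]} = z^(-8)*z/(z-1)
= z^(-7)/(z-1)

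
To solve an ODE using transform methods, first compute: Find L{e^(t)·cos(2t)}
First shifting: L{e^(at)f(t)} = F(s-a)
L{cos(2t)} = s/(s² + 4)
Shift: (s-1)/((s-1)² + 4)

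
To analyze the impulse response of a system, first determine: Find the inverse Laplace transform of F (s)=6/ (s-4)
L^(-1){6/(s-a)} = c·e^(at)
Here a = 4, c = 6

Answer: 6e^(4t)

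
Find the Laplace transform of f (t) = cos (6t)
L{cos(wt)} = s/(s²+w²)
L{cos(6t)} = s/(s²+36)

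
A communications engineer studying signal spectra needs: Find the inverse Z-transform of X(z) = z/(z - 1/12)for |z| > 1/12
Standard pair: z/(z-a) <-> a^n * u[n] for causal signals
With a=1/12: x[n]=(1/12)^n * u[n]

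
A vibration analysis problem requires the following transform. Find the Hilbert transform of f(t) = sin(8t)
The Hilbert transform shifts each frequency component by -pi/2.
H{sin(wt)}=-cos(wt)
With w=8: H{sin(8t)}=-cos(8t)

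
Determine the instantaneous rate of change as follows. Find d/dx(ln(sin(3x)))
Chain rule: d/dx[ln(u)]=u'/u where u=sin(3x)
u'=3cos(3x)

Answer: (3cos(3x))/(sin(3x))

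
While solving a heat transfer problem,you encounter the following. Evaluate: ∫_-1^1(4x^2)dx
Step 1: Find antiderivative F(x) = (4/3)x^3
Step 2: F(1) - F(-1) = 4/3 - (-4/3) = 8/3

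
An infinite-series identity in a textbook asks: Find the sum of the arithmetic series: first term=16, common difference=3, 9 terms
Last term: a_n = 16+(9-1)·3 = 40
Sum = n(a_1+a_n)/2 = 9(16+40)/2 = 252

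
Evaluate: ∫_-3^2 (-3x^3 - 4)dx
Step 1: Find antiderivative F(x)=(-3/4)x^4 - 4x
Step 2: F(2) - F(-3)=-20 - (-195/4)=115/4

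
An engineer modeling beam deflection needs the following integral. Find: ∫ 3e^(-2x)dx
Since d/dx[e^(-2x)]=-2e^(-2x), we get -3/2 e^(-2x)+C

Answer: (-3/2)e^(-2x)+C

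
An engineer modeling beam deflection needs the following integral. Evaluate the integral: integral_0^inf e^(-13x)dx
integral_0^inf e^(-13x) dx = [-1/13 * e^(-13x)]_0^inf
= 0 - (-1/13) = 1/13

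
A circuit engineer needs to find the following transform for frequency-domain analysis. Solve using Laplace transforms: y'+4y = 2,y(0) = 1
Take L of both sides: sY(s) - 1 + 4Y(s) = 2/s
Y(s)(s + 4) = 2/s + 1
Y(s) = 2/(s(s + 4)) + 1/(s + 4)
Partial fractions: 2/(s(s + 4)) = (1/2)/s - (1/2)/(s + 4)
So Y(s) = (1/2)/s + (1/2)/(s + 4)
Inverse transform (L^(-1){1/s} = 1, L^(-1){1/(s + 4)} = e^(-4t)):

Answer: y(t) = 1/2 + (1/2)·e^(-4t)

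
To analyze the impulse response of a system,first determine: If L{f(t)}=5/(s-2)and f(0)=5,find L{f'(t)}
L{f'(t)}=s·F(s) - f(0)=5s/(s-2)-5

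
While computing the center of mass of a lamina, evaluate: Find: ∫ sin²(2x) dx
Using identity sin²(u) = (1 - cos(2u))/2:
∫ (1 - cos(4x))/2 dx = x/2 - sin(4x)/8+C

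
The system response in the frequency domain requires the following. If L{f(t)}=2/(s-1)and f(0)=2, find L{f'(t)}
L{f'(t)}=s·F(s) - f(0)=2s/(s-1) - 2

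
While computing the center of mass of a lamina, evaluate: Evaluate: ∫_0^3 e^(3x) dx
Antiderivative: (1/3)e^(3x)
Evaluate: (1/3)(e^9 - 1)

Answer: (e^9 - 1)/3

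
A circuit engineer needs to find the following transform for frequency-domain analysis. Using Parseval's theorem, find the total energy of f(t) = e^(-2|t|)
Parseval's theorem: E = integral |f(t)|^2 dt = (1/2pi) integral |F(omega)|^2 domega
E = integral_{-inf}^{inf} e^(-4|t|) dt = 2 * integral_0^inf e^(-4t) dt = 2/(2 * 2) = 1/2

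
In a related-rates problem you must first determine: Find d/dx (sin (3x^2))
Chain rule: d/dx[sin(u)]=cos(u)·u' where u=3x^2
u'=6x

Answer: 6x·cos(3x^2)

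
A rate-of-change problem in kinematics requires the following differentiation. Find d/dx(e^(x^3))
Chain rule: d/dx[e^u] = e^u · u' where u = x^3
u' = 3x^2

Answer: 3x^2·e^(x^3)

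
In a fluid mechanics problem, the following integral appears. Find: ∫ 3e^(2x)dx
Since d/dx[e^(2x)]=2e^(2x), we get 3/2 e^(2x) + C

Answer: (3/2)e^(2x) + C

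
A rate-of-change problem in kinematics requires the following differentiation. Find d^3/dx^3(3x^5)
Apply power rule 3 times:
d^1: 15x^4
d^2: 60x^3
d^3: 180x^2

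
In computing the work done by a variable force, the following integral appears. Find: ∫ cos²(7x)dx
Using identity cos²(u)=(1+cos(2u))/2:
∫ (1+cos(14x))/2 dx=x/2+sin(14x)/28+C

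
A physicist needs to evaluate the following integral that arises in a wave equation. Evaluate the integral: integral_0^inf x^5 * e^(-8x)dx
This is a Gamma integral. Substitute u=8x (du=8 dx):
integral_0^inf x^5*e^(-8x) dx=(1/8^6) integral_0^inf u^5*e^(-u) du
=Gamma(6)/8^6=5!/8^6=120/262144

Answer: 15/32768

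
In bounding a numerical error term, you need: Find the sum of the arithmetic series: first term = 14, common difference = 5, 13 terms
Last term: a_n = 14 + (13 - 1)·5 = 74
Sum = n(a_1 + a_n)/2 = 13(14 + 74)/2 = 572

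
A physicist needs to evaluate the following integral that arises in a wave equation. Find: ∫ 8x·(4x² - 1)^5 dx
Let u = 4x² - 1, du = 8x dx
∫ u^5 du = u^6/6 + C

Answer: (4x² - 1)^6/6 + C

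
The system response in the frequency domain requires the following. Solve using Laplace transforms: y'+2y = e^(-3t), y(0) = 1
Take L: sY - 1 + 2Y=1/(s + 3)
Y(s + 2)=1/(s + 3) + 1
Y=1/((s + 3)(s + 2)) + 1/(s + 2)
Partial fractions: 1/((s + 3)(s + 2))=-1/(s + 3) + 1/(s + 2)
So Y=-1/(s + 3) + 2/(s + 2)
Inverse Laplace transform (L^(-1){1/(s + 3)}=e^(-3t), L^(-1){1/(s + 2)}=e^(-2t)):

Answer: y(t)=-1·e^(-3t) + 2·e^(-2t)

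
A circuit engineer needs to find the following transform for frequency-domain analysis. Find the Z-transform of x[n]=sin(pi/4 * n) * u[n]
Z{sin(w0 * n) * u[n]} = z * sin(w0)/(z^2 - 2z * cos(w0) + 1)
With w0 = pi/4: X(z) = z * sin(pi/4)/(z^2 - 2z * cos(pi/4) + 1)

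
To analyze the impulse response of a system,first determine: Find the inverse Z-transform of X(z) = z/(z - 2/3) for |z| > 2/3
Standard pair: z/(z-a) <-> a^n*u[n] for causal signals
With a = 2/3: x[n] = (2/3)^n*u[n]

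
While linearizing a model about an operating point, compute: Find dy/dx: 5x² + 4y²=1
Differentiate: 10x+8y·(dy/dx) = 0
dy/dx = -10x/(8y) = -(5/4)·(x/y)

Answer: dy/dx = -(5/4)·(x/y)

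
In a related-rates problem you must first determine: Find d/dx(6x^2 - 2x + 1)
Power rule: d/dx(ax^n)=n·a·x^(n-1)
Term by term: 12·x - 2

Answer: 12x - 2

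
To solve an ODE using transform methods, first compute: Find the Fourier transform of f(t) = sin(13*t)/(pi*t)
sin(W * t)/(pi * t) = (W/pi) * sinc(W * t/pi) is the impulse response of the ideal low-pass filter with cutoff W (here W = 13).
Its Fourier transform is a rectangular function:
F(omega) = 1 for |omega| < 13, 0 otherwise

Answer: rect(omega/26) [i.e., 1 for |omega| < 13, 0 otherwise]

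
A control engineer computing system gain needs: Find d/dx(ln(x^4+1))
Chain rule: d/dx[ln(u)] = u'/u where u = x^4 + 1
u' = 4x^3

Answer: (4x^3)/(x^4 + 1)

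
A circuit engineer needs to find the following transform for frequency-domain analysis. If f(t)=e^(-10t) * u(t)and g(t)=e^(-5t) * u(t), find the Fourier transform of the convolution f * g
By the convolution theorem: F{f*g} = F(omega)*G(omega)
F(omega) = 1/(10+j*omega), G(omega) = 1/(5+j*omega)
F{f*g} = 1/((10+j*omega)(5+j*omega))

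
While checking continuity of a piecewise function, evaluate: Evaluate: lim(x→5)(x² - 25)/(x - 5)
Factor: (x² - 25) = (x-5)(x+5)
Cancel (x-5): lim(x→5) (x+5) = 10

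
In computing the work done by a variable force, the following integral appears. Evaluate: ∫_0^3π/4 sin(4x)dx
Antiderivative: -cos(4x)/4
Evaluate at bounds: [-cos(4·3π/4)/4] - [-cos(4·0)/4]
= (-(-1)+(1))/4 = 1/2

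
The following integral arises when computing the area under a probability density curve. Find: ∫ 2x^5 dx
Using power rule: ∫ 2x^5 dx = 2/6 x^6 + C = (1/3)x^6 + C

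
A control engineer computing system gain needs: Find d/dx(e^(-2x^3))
Chain rule: d/dx[e^u]=e^u · u' where u=-2x^3
u'=-6x^2

Answer: -6x^2·e^(-2x^3)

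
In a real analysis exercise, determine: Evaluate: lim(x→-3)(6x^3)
Polynomial is continuous, so substitute x = -3:
6·(-3)^3 = -162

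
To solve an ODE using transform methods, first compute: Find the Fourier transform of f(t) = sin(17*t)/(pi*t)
sin(W * t)/(pi * t)=(W/pi) * sinc(W * t/pi) is the impulse response of the ideal low-pass filter with cutoff W (here W=17).
Its Fourier transform is a rectangular function:
F(omega)=1 for |omega| < 17, 0 otherwise

Answer: rect(omega/34) [i.e., 1 for |omega| < 17, 0 otherwise]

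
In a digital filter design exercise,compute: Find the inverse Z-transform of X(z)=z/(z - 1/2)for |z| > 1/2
Standard pair: z/(z-a) <-> a^n*u[n] for causal signals
With a=1/2: x[n]=(1/2)^n*u[n]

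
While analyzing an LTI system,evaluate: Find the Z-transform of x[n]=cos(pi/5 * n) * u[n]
Z{cos(w0 * n) * u[n]} = z(z - cos(w0))/(z^2 - 2z * cos(w0) + 1)
With w0 = pi/5: X(z) = z(z - cos(pi/5))/(z^2 - 2z * cos(pi/5) + 1)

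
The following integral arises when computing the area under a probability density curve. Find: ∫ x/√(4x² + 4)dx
Let u = 4x² + 4, du = 8x dx
∫ (1/8)·u^(-1/2) du = √u/4 + C

Answer: √(4x² + 4)/4 + C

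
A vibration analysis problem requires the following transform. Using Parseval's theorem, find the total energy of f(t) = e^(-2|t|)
Parseval's theorem: E=integral |f(t)|^2 dt=(1/2pi) integral |F(omega)|^2 domega
E=integral_{-inf}^{inf} e^(-4|t|) dt=2 * integral_0^inf e^(-4t) dt=2/(2 * 2)=1/2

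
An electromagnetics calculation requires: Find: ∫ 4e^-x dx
Since d/dx[e^-x]=- e^-x, we get -4e^-x+C

Answer: -4e^-x+C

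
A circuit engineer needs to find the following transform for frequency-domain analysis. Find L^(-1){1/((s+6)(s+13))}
Partial fractions: 1/((s+6)(s+13)) = A/(s+6)+B/(s+13)
Cover-up: A = 1/(s+13)|_{s = -6} = 1/7; B = 1/(s+6)|_{s = -13} = -1/7
L^(-1) = (1/7)e^(-6t) - (1/7)e^(-13t)

Answer: (1/7)(e^(-6t) - e^(-13t))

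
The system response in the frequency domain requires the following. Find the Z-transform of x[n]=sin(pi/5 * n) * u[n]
Z{sin(w0*n)*u[n]} = z*sin(w0)/(z^2 - 2z*cos(w0) + 1)
With w0 = pi/5: X(z) = z*sin(pi/5)/(z^2 - 2z*cos(pi/5) + 1)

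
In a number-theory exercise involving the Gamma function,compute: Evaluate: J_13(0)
J_n(0)=0 for all n > 0 (Bessel function of first kind)
J_13(0)=0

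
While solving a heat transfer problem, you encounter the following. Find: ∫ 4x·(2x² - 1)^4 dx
Let u = 2x² - 1, du = 4x dx
∫ u^4 du = u^5/5 + C

Answer: (2x² - 1)^5/5 + C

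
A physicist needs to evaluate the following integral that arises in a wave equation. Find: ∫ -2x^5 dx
Using power rule: ∫ -2x^5 dx=-2/6 x^6 + C=(-1/3)x^6 + C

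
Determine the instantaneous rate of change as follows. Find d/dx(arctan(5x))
d/dx[arctan(u)]=u'/(1+u²), u=5x, u'=5

Answer: 5/(1+25x²)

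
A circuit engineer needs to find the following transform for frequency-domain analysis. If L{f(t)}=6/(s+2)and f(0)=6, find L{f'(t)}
L{f'(t)}=s·F(s) - f(0)=6s/(s + 2) - 6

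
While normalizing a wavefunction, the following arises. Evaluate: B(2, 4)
B(x,y) = Γ(x)Γ(y)/Γ(x+y) = (x-1)!(y-1)!/(x+y-1)!
B(2,4) = 1!·3!/5! = 1/20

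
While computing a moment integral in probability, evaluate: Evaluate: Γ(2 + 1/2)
Γ(n + 1/2) = (2n)!√π/(4^n·n!)
= 24√π/(16·2) = (3/4)·√π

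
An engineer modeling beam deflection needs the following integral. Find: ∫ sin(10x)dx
Using substitution u = 10x: ∫ sin(u) du/10 = -cos(u)/10 + C

Answer: (-1/10)cos(10x) + C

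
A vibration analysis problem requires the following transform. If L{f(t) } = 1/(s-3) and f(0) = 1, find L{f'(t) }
L{f'(t)} = s·F(s) - f(0) = s/(s-3) - 1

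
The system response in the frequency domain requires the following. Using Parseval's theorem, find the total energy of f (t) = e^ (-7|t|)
Parseval's theorem: E=integral |f(t)|^2 dt=(1/2pi) integral |F(omega)|^2 domega
E=integral_{-inf}^{inf} e^(-14|t|) dt=2 * integral_0^inf e^(-14t) dt=2/(2 * 7)=1/7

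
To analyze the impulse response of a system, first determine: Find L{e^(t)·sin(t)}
First shifting: L{e^(at)f(t)}=F(s-a)
L{sin(t)}=1/(s²+1)
Shift: 1/((s-1)²+1)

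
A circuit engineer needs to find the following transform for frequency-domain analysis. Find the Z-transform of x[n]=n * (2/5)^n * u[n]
Using the property Z{n * a^n * u[n]} = az/(z-a)^2
With a = 2/5: X(z) = (2/5)z/(z - 2/5)^2, |z| > 2/5

Answer: (2/5)z/(z - 2/5)^2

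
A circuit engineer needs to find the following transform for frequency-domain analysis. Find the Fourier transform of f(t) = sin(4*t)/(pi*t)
sin(W*t)/(pi*t)=(W/pi)*sinc(W*t/pi) is the impulse response of the ideal low-pass filter with cutoff W (here W=4).
Its Fourier transform is a rectangular function:
F(omega)=1 for |omega| < 4, 0 otherwise

Answer: rect(omega/8) [i.e., 1 for |omega| < 4, 0 otherwise]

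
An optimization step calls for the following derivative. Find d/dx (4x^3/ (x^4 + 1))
Quotient rule: (f/g)'=(f'g - fg')/g²
f=4x^3, f'=12x^2
g=x^4 + 1, g'=4x^3

Answer: (12x^2·(x^4 + 1) - 16x^6)/(x^4 + 1)²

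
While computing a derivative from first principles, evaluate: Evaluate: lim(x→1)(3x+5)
Polynomial is continuous, so substitute x=1:
3·1+5=8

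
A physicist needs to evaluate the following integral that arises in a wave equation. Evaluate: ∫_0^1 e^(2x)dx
Antiderivative: (1/2)e^(2x)
Evaluate: (1/2)(e^2-1)

Answer: (e^2-1)/2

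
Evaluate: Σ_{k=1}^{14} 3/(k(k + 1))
Partial fractions: 3/(k(k + 1)) = 3/k - 3/(k + 1)
Telescoping sum: 3(1 - 1/15) = 3·14/15

Answer: 14/5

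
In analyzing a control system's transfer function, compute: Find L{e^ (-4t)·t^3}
First shifting: L{e^(at)f(t)} = F(s-a)
L{t^3} = 6/s^4
Shift s → s+4: 6/(s+4)^4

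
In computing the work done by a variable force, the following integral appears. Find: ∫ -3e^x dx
Since d/dx[e^x]=+ e^x, we get -3e^x + C

Answer: -3e^x + C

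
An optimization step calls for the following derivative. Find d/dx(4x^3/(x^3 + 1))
Quotient rule: (f/g)'=(f'g - fg')/g²
f=4x^3, f'=12x^2
g=x^3+1, g'=3x^2

Answer: (12x^2·(x^3+1)-12x^5)/(x^3+1)²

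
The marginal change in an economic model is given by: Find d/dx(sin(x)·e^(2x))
Product rule: (fg)' = f'g + fg'
f = sin(x), f' = cos(x)
g = e^(2x), g' = 2·e^(2x)

Answer: cos(x)·e^(2x) + 2·sin(x)·e^(2x)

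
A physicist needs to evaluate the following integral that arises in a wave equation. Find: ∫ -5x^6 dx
Using power rule: ∫ -5x^6 dx=-5/7 x^7+C=(-5/7)x^7+C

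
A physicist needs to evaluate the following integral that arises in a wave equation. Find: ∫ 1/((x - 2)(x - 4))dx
Partial fractions: 1/((x-2)(x-4)) = A/(x-2)+B/(x-4)
A = -1/2, B = 1/2
∫ [-1/2· 1/(x-2)+1/2· 1/(x-4)] dx
= (1/2)[ln|x-4| - ln|x-2|]+C

Answer: (1/2)·ln|(x-4)/(x-2)|+C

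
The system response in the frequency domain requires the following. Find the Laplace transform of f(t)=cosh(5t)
L{cosh(at)}=s/(s²-a²)
L{cosh(5t)}=s/(s²-25)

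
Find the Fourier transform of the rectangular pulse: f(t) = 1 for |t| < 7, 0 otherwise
F(omega) = integral from -7 to 7 of e^(-j * omega * t) dt
= 2 * sin(7 * omega)/omega = 14 * sinc(7 * omega/pi)

Answer: 2 * sin(7 * omega)/omega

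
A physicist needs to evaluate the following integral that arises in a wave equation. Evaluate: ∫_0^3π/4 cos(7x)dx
Antiderivative: sin(7x)/7
Evaluate at bounds: [sin(7·3π/4)/7] - [sin(7·0)/7]
= ((-√2/2) - (0))/7 = -√2/14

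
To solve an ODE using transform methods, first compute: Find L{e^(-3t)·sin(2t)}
First shifting: L{e^(at)f(t)} = F(s-a)
L{sin(2t)} = 2/(s² + 4)
Shift: 2/((s + 3)² + 4)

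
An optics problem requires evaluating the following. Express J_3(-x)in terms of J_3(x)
For integer n: J_n(-x) = (-1)^n J_n(x)
With n = 3: J_3(-x) = (-1)^3 J_3(x) = -J_3(x)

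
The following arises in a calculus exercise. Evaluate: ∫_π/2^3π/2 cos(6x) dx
Antiderivative: sin(6x)/6
Evaluate at bounds: [sin(6·3π/2)/6] - [sin(6·π/2)/6]
=((0) - (0))/6=0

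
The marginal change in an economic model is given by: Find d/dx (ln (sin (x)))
Chain rule: d/dx[ln(u)] = u'/u where u = sin(x)
u' = cos(x)

Answer: (cos(x))/(sin(x))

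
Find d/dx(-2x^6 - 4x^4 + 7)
Power rule: d/dx(ax^n) = n·a·x^(n-1)
Term by term: -12·x^5 - 16·x^3

Answer: -12x^5 - 16x^3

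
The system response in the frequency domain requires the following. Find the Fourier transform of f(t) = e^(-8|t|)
Using the standard pair: F{e^(-a|t|)}=2a/(a^2+omega^2)
With a=8: F(omega)=16/(64+omega^2)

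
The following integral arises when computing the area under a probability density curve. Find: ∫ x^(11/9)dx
Power rule: ∫ x^(11/9) dx = x^(20/9)/(20/9) + C

Answer: (9/20)·x^(20/9) + C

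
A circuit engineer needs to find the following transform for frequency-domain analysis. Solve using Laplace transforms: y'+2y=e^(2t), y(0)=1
Take L: sY - 1+2Y=1/(s-2)
Y(s+2)=1/(s-2)+1
Y=1/((s-2)(s+2))+1/(s+2)
Partial fractions: 1/((s-2)(s+2))=(1/4)/(s-2) - (1/4)/(s+2)
So Y=(1/4)/(s-2)+(3/4)/(s+2)
Inverse Laplace transform (L^(-1){1/(s-2)}=e^(2t), L^(-1){1/(s+2)}=e^(-2t)):

Answer: y(t)=(1/4)·e^(2t)+(3/4)·e^(-2t)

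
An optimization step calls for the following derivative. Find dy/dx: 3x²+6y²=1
Differentiate: 6x+12y·(dy/dx) = 0
dy/dx = -6x/(12y) = -(1/2)·(x/y)

Answer: dy/dx = -(1/2)·(x/y)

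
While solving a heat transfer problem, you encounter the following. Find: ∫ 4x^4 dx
Using power rule: ∫ 4x^4 dx=4/5 x^5+C=(4/5)x^5+C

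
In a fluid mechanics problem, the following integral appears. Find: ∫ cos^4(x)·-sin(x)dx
Let u = cos(x), du = -sin(x) dx
∫ u^4 du = u^5/5+C

Answer: cos^5(x)/5+C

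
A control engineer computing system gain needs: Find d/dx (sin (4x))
Chain rule: d/dx[sin(u)]=cos(u)·u' where u=4x
u'=4

Answer: 4·cos(4x)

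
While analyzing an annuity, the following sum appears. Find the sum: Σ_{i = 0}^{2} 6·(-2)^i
Geometric series: S=a(1 - r^n)/(1 - r)
a=6, r=-2, n=3
S=6(1 + 8)/3=18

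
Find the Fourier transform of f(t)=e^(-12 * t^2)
The Fourier transform of a Gaussian e^(-a*t^2) is sqrt(pi/a)*e^(-omega^2/(4a)).
With a = 12: F(omega) = sqrt(pi/12)*e^(-omega^2/48)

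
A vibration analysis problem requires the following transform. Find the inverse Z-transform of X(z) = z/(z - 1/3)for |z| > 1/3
Standard pair: z/(z-a) <-> a^n * u[n] for causal signals
With a=1/3: x[n]=(1/3)^n * u[n]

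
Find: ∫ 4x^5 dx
Using power rule: ∫ 4x^5 dx = 4/6 x^6 + C = (2/3)x^6 + C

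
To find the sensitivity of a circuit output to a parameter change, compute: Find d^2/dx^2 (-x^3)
Apply power rule 2 times:
d^1: -3x^2
d^2: -6x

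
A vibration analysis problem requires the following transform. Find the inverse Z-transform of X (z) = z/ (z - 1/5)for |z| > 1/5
Standard pair: z/(z-a) <-> a^n*u[n] for causal signals
With a = 1/5: x[n] = (1/5)^n*u[n]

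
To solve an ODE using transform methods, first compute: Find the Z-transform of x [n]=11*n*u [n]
Z{n*u[n]}=z/(z-1)^2
By linearity: Z{11*n*u[n]}=11z/(z-1)^2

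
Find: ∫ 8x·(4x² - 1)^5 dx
Let u=4x² - 1, du=8x dx
∫ u^5 du=u^6/6 + C

Answer: (4x² - 1)^6/6 + C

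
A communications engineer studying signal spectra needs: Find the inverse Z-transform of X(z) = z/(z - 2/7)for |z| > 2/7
Standard pair: z/(z-a) <-> a^n * u[n] for causal signals
With a=2/7: x[n]=(2/7)^n * u[n]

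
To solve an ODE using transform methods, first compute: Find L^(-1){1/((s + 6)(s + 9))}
Partial fractions: 1/((s + 6)(s + 9))=A/(s + 6) + B/(s + 9)
Cover-up: A=1/(s + 9)|_{s=-6}=1/3; B=1/(s + 6)|_{s=-9}=-1/3
L^(-1)=(1/3)e^(-6t) - (1/3)e^(-9t)

Answer: (1/3)(e^(-6t) - e^(-9t))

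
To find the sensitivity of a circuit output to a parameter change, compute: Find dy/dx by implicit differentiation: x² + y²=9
Differentiate both sides: 2x + 2y·(dy/dx)=0
Solve: dy/dx=-2x/(2y)=-x/y

Answer: dy/dx=-x/y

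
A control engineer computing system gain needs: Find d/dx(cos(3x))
Chain rule: d/dx[cos(u)]=-sin(u)·u' where u=3x
u'=3

Answer: -3·sin(3x)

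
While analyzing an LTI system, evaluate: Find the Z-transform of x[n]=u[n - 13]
Using the time-shift property: Z{u[n-13]} = z^(-13)*z/(z-1)
= z^(-12)/(z-1)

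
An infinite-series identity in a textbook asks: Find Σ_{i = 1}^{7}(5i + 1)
=5·Σ i + 1·7=5·28 + 7=147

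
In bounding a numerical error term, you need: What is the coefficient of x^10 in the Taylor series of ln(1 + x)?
ln(1+x) = Σ (-1)^(n+1) x^n/n
Coefficient of x^10 = (-1)^11/10 = -1/10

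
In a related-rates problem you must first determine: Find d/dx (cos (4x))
Chain rule: d/dx[cos(u)] = -sin(u)·u' where u = 4x
u' = 4

Answer: -4·sin(4x)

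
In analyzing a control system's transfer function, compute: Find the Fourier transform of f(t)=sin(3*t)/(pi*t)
sin(W * t)/(pi * t)=(W/pi) * sinc(W * t/pi) is the impulse response of the ideal low-pass filter with cutoff W (here W=3).
Its Fourier transform is a rectangular function:
F(omega)=1 for |omega| < 3, 0 otherwise

Answer: rect(omega/6) [i.e., 1 for |omega| < 3, 0 otherwise]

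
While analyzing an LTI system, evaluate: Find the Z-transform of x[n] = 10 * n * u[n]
Z{n * u[n]}=z/(z-1)^2
By linearity: Z{10 * n * u[n]}=10z/(z-1)^2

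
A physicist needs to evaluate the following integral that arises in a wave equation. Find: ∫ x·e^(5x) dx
Integration by parts: u = x, dv = e^(5x) dx
du = dx, v = e^(5x)/5
= x·e^(5x)/5 - ∫ e^(5x)/5 dx
= x·e^(5x)/5 - e^(5x)/25 + C

Answer: e^(5x)(x/5 - 1/25) + C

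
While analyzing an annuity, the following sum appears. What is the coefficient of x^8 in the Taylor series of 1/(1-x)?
1/(1-x) = Σ x^n for |x|<1
All coefficients are 1

Answer: 1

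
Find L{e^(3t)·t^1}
First shifting: L{e^(at)f(t)}=F(s-a)
L{t^1}=1/s^2
Shift s → s-3: 1/(s-3)^2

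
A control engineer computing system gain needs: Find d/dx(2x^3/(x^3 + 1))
Quotient rule: (f/g)' = (f'g - fg')/g²
f = 2x^3, f' = 6x^2
g = x^3 + 1, g' = 3x^2

Answer: (6x^2·(x^3 + 1) - 6x^5)/(x^3 + 1)²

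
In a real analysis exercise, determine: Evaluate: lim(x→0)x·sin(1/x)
Squeeze theorem: -|x| ≤ x·sin(1/x) ≤ |x|
Since x → 0 as x → 0, by squeeze theorem the limit is 0

Answer: 0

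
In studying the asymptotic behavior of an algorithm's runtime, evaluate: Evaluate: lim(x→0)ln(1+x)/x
L'Hôpital (0/0): lim 1/(1+x) / 1=1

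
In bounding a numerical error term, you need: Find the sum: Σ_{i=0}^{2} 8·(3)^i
Geometric series: S=a(1 - r^n)/(1 - r)
a=8, r=3, n=3
S=8(1-27)/-2=104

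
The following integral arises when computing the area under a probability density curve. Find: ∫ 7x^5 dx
Using power rule: ∫ 7x^5 dx = 7/6 x^6+C = (7/6)x^6+C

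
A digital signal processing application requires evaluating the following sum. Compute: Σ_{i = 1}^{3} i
Using formula: Σ i^1=n(n+1)/2=3·4/2=6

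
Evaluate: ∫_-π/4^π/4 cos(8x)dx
Antiderivative: sin(8x)/8
Evaluate at bounds: [sin(8·π/4)/8] - [sin(8·-π/4)/8]
=((0) - (0))/8=0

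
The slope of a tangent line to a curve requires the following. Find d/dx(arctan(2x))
d/dx[arctan(u)]=u'/(1 + u²), u=2x, u'=2

Answer: 2/(1 + 4x²)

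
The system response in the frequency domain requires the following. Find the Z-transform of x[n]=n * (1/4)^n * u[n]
Using the property Z{n * a^n * u[n]} = az/(z-a)^2
With a = 1/4: X(z) = (1/4)z/(z - 1/4)^2, |z| > 1/4

Answer: (1/4)z/(z - 1/4)^2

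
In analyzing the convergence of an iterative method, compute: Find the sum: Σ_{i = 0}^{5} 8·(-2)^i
Geometric series: S = a(1 - r^n)/(1 - r)
a = 8, r = -2, n = 6
S = 8(1-64)/3 = -168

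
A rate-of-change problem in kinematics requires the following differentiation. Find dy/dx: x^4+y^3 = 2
Differentiate: 4x^3 + 3y^2·(dy/dx) = 0
dy/dx = -4x^3/(3y^2)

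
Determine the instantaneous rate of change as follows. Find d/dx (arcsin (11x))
d/dx[arcsin(u)]=u'/√(1-u²), u=11x, u'=11

Answer: 11/√(1-121x²)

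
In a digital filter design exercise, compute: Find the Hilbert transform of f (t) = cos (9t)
The Hilbert transform shifts each frequency component by -pi/2.
H{cos(wt)} = sin(wt)
With w = 9: H{cos(9t)} = sin(9t)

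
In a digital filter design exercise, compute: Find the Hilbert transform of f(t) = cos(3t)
The Hilbert transform shifts each frequency component by -pi/2.
H{cos(wt)}=sin(wt)
With w=3: H{cos(3t)}=sin(3t)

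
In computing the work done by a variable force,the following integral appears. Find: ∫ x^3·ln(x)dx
By parts: u = ln(x), dv = x^3 dx
du = 1/x dx, v = x^4/4
= x^4·ln(x)/4 - ∫ x^3/4 dx
= x^4·ln(x)/4 - x^4/16+C

Answer: x^4(ln(x)/4-1/16)+C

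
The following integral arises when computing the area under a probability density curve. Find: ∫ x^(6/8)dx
Power rule: ∫ x^(3/4) dx = x^(7/4)/(7/4) + C

Answer: (4/7)·x^(7/4) + C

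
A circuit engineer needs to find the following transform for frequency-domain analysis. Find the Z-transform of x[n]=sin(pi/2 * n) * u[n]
Z{sin(w0 * n) * u[n]} = z * sin(w0)/(z^2 - 2z * cos(w0) + 1)
With w0 = pi/2: X(z) = z * sin(pi/2)/(z^2 - 2z * cos(pi/2) + 1)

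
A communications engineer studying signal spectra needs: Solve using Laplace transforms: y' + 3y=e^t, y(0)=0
Take L: sY - 0 + 3Y = 1/(s-1)
Y(s + 3) = 1/(s-1) + 0
Y = 1/((s-1)(s + 3)) + 0/(s + 3)
Partial fractions: 1/((s-1)(s + 3)) = (1/4)/(s-1) - (1/4)/(s + 3)
So Y = (1/4)/(s-1) - (1/4)/(s + 3)
Inverse Laplace transform (L^(-1){1/(s-1)} = e^t, L^(-1){1/(s + 3)} = e^(-3t)):

Answer: y(t) = (1/4)·e^t - (1/4)·e^(-3t)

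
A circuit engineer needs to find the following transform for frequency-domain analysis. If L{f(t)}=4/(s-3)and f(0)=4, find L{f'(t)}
L{f'(t)} = s·F(s) - f(0) = 4s/(s-3)-4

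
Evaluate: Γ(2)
Γ(n)=(n-1)! for positive integers
Γ(2)=1!=1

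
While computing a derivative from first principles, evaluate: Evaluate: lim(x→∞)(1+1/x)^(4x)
Rewrite as [(1 + 1/x)^x]^4.
lim(1 + 1/x)^x=e^1, so limit=(e^1)^4=e^4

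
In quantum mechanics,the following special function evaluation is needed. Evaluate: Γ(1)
Γ(n)=(n-1)! for positive integers
Γ(1)=0!=1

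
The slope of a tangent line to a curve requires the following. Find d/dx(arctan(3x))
d/dx[arctan(u)]=u'/(1 + u²), u=3x, u'=3

Answer: 3/(1 + 9x²)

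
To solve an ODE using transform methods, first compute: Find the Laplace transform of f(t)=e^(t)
L{e^(at)}=1/(s-a)
L{e^(t)}=1/(s-1)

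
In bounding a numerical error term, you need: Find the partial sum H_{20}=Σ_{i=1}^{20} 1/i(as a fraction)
H_20 = 1+1/2+1/3+...+1/20
= 55835135/15519504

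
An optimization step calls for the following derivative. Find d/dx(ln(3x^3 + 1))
Chain rule: d/dx[ln(u)] = u'/u where u = 3x^3 + 1
u' = 9x^2

Answer: (9x^2)/(3x^3 + 1)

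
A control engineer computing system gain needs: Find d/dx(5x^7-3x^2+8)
Power rule: d/dx(ax^n) = n·a·x^(n-1)
Term by term: 35·x^6-6·x

Answer: 35x^6-6x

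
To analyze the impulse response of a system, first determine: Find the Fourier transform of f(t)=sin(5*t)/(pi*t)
sin(W * t)/(pi * t) = (W/pi) * sinc(W * t/pi) is the impulse response of the ideal low-pass filter with cutoff W (here W = 5).
Its Fourier transform is a rectangular function:
F(omega) = 1 for |omega| < 5, 0 otherwise

Answer: rect(omega/10) [i.e., 1 for |omega| < 5, 0 otherwise]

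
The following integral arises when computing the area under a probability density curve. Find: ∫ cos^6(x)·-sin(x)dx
Let u = cos(x), du = -sin(x) dx
∫ u^6 du = u^7/7 + C

Answer: cos^7(x)/7 + C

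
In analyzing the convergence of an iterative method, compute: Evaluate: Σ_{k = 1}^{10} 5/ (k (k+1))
Partial fractions: 5/(k(k + 1))=5/k - 5/(k + 1)
Telescoping sum: 5(1 - 1/11)=5·10/11

Answer: 50/11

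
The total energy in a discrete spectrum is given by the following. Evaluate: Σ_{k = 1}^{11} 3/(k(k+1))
Partial fractions: 3/(k(k+1))=3/k - 3/(k+1)
Telescoping sum: 3(1-1/12)=3·11/12

Answer: 11/4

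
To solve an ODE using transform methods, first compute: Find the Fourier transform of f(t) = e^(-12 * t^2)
The Fourier transform of a Gaussian e^(-a * t^2) is sqrt(pi/a) * e^(-omega^2/(4a)).
With a = 12: F(omega) = sqrt(pi/12) * e^(-omega^2/48)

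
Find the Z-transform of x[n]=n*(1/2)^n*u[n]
Using the property Z{n*a^n*u[n]} = az/(z-a)^2
With a = 1/2: X(z) = (1/2)z/(z - 1/2)^2, |z| > 1/2

Answer: (1/2)z/(z - 1/2)^2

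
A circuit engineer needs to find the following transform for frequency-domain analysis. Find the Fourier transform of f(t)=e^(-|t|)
Using the standard pair: F{e^(-a|t|)} = 2a/(a^2+omega^2)
With a = 1: F(omega) = 2/(1+omega^2)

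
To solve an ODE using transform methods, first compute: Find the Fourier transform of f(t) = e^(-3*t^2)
The Fourier transform of a Gaussian e^(-a*t^2) is sqrt(pi/a)*e^(-omega^2/(4a)).
With a = 3: F(omega) = sqrt(pi/3)*e^(-omega^2/12)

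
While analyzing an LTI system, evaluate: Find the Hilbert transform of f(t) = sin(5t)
The Hilbert transform shifts each frequency component by -pi/2.
H{sin(wt)}=-cos(wt)
With w=5: H{sin(5t)}=-cos(5t)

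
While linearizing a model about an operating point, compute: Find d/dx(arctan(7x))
d/dx[arctan(u)]=u'/(1 + u²), u=7x, u'=7

Answer: 7/(1 + 49x²)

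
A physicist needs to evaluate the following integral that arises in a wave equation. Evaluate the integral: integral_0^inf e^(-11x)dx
integral_0^inf e^(-11x) dx=[-1/11*e^(-11x)]_0^inf
=0 - (-1/11)=1/11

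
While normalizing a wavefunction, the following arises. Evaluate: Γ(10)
Γ(n) = (n-1)! for positive integers
Γ(10) = 9! = 362880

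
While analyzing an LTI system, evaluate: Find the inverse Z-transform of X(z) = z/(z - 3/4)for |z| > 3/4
Standard pair: z/(z-a) <-> a^n * u[n] for causal signals
With a = 3/4: x[n] = (3/4)^n * u[n]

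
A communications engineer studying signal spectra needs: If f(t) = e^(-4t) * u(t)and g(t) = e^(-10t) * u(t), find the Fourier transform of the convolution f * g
By the convolution theorem: F{f*g}=F(omega)*G(omega)
F(omega)=1/(4 + j*omega), G(omega)=1/(10 + j*omega)
F{f*g}=1/((4 + j*omega)(10 + j*omega))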